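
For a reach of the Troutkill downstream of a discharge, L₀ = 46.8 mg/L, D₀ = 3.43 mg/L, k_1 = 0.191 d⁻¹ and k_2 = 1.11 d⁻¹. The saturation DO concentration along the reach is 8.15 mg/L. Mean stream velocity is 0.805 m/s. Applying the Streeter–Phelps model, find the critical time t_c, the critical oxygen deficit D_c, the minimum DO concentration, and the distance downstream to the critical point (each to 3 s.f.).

t_c ≈ 1.44 d; D_c ≈ 6.11 mg/L; min DO ≈ 2.04 mg/L; x_c ≈ 100 km

With k_2/k_1 = 5.812 and 1 − D₀(k_2−k_1)/(k_1 L₀) = 0.6474,
t_c = ln(5.812 × 0.6474) / (1.11 − 0.191) = ln(3.762) / 0.9190 = 1.325/0.9190 = 1.442 d.
L(t_c) = L₀ e^(−k_1 t_c) = 46.8 × 0.7593 = 35.53 mg/L, and at the critical point k_2 D_c = k_1 L, so D_c = (0.191/1.11) × 35.53 = 6.114 mg/L.
Minimum DO = C_s − D_c = 8.15 − 6.114 = 2.036 mg/L.
x_c = v t_c = 0.805 m/s × 1.442 d × 86400 s/d = 100300 m ≈ 100 km.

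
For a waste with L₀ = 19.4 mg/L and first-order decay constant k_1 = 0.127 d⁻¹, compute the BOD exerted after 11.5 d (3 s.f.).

y ≈ 14.9 mg/L

y_t = L₀(1 − e^(−k_1 t)) = 19.4 × (1 − e^(−0.127×11.5))
= 19.4 × (1 − 0.2321) = 19.4 × 0.7679 = 14.90 mg/L.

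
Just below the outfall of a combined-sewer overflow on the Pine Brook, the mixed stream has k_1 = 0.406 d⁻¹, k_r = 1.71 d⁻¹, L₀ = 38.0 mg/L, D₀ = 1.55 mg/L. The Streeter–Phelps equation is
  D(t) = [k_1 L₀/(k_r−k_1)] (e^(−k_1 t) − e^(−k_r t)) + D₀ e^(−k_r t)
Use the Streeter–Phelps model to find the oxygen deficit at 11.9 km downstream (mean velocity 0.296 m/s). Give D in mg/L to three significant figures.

D ≈ 5.15 mg/L

Travel time t = x/v = 11.9 km / (0.296 m/s) = 11900 m / 0.296 m/s = 40200 s = 0.4653 d.
k_1 L₀/(k_r−k_1) = 0.406×38.0/(1.71−0.406) = 15.43/1.304 = 11.83 mg/L.
e^(−k_1 t) = e^(−0.406×0.4653) = 0.8279; e^(−k_r t) = e^(−1.71×0.4653) = 0.4513.
D = 11.83 × (0.8279 − 0.4513) + 1.55 × 0.4513 = 4.455 + 0.6995 = 5.155 mg/L.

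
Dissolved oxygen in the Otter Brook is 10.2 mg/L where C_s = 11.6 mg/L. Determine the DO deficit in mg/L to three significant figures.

D = C_s − C = 11.6 − 10.2 = 1.40 mg/L.

D ≈ 1.40 mg/L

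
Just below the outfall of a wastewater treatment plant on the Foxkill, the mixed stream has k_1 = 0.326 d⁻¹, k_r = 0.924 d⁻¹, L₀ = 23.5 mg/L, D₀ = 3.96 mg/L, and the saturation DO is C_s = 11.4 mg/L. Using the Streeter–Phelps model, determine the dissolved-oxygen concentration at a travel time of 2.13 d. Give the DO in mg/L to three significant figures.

DO ≈ 6.24 mg/L

k_1 L₀/(k_r−k_1) = 0.326×23.5/(0.924−0.326) = 7.661/0.5980 = 12.81 mg/L.
e^(−k_1 t) = e^(−0.326×2.130) = 0.4994; e^(−k_r t) = e^(−0.924×2.130) = 0.1397.
D = 12.81 × (0.4994 − 0.1397) + 3.96 × 0.1397 = 4.608 + 0.5533 = 5.161 mg/L.
DO = C_s − D = 11.4 − 5.161 = 6.239 mg/L.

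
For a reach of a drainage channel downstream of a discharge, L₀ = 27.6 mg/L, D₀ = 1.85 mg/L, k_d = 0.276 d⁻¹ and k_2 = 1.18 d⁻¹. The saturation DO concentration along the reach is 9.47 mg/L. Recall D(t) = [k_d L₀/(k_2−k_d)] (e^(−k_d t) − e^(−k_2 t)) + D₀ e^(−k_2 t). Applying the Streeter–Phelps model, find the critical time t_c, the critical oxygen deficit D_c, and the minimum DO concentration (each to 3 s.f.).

At the critical point dD/dt = 0, so k_d L₀ e^(−k_d t) = k_2 D. Substituting D(t) from the Streeter–Phelps equation and solving for t gives
t_c = ln[(k_2/k_d)(1 − D₀(k_2−k_d)/(k_d L₀))] / (k_2−k_d).
Here k_2−k_d = 0.9040 d⁻¹ and 1 − D₀(k_2−k_d)/(k_d L₀) = 1 − 1.85×0.9040/(0.276×27.6) = 0.7805, so
t_c = ln(4.275 × 0.7805) / 0.9040 = 1.205 / 0.9040 = 1.333 d.
D_c = (k_d/k_2) L₀ e^(−k_d t_c) = (0.276/1.18) × 27.6 × e^(−0.276×1.333) = 0.2339 × 27.6 × 0.6922 = 4.468 mg/L.
Minimum DO = C_s − D_c = 9.47 − 4.468 = 5.002 mg/L.

t_c ≈ 1.33 d; D_c ≈ 4.47 mg/L; min DO ≈ 5.00 mg/L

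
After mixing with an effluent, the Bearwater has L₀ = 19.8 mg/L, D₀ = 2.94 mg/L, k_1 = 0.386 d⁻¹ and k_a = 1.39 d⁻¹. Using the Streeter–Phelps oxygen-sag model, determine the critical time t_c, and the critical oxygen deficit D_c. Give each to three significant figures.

With k_a/k_1 = 3.601 and 1 − D₀(k_a−k_1)/(k_1 L₀) = 0.6138,
t_c = ln(3.601 × 0.6138) / (1.39 − 0.386) = ln(2.210) / 1.004 = 0.7931/1.004 = 0.7900 d.
L(t_c) = L₀ e^(−k_1 t_c) = 19.8 × 0.7372 = 14.60 mg/L, and at the critical point k_a D_c = k_1 L, so D_c = (0.386/1.39) × 14.60 = 4.053 mg/L.

t_c ≈ 0.790 d; D_c ≈ 4.05 mg/L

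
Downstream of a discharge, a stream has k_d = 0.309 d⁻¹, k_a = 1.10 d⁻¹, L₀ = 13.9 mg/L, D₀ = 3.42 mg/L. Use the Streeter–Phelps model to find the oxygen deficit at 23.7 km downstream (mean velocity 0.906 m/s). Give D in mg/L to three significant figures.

Travel time t = x/v = 23.7 km / (0.906 m/s) = 23700 m / 0.906 m/s = 26160 s = 0.3028 d.
k_d L₀/(k_a−k_d) = 0.309×13.9/(1.10−0.309) = 4.295/0.7910 = 5.430 mg/L.
e^(−k_d t) = e^(−0.309×0.3028) = 0.9107; e^(−k_a t) = e^(−1.10×0.3028) = 0.7167.
D = 5.430 × (0.9107 − 0.7167) + 3.42 × 0.7167 = 1.053 + 2.451 = 3.504 mg/L.

D ≈ 3.50 mg/L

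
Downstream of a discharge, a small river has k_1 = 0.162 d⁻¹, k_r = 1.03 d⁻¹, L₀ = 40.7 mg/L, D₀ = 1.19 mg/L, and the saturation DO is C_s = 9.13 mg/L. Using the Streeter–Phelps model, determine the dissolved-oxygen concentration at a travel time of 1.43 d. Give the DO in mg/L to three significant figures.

DO ≈ 4.57 mg/L

k_1 L₀/(k_r−k_1) = 0.162×40.7/(1.03−0.162) = 6.593/0.8680 = 7.596 mg/L.
e^(−k_1 t) = e^(−0.162×1.430) = 0.7932; e^(−k_r t) = e^(−1.03×1.430) = 0.2293.
D = 7.596 × (0.7932 − 0.2293) + 1.19 × 0.2293 = 4.284 + 0.2728 = 4.557 mg/L.
DO = C_s − D = 9.13 − 4.557 = 4.573 mg/L.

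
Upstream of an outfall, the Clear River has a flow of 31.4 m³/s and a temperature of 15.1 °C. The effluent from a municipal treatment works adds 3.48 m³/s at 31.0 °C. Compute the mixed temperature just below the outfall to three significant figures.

16.7 °C

Flow-weighted mixing: C = (Q_r C_r + Q_w C_w)/(Q_r + Q_w)
= (31.4×15.1 + 3.48×31.0)/(31.4 + 3.48) = 582.0/34.88 = 16.69 °C.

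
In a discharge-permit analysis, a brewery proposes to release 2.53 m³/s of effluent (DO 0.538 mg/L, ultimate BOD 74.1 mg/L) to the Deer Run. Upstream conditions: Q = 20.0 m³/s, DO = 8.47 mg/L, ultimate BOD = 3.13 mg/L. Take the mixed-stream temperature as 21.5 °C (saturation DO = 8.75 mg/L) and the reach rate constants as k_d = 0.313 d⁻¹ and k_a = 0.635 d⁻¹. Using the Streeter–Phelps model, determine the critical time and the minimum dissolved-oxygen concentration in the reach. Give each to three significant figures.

Mixed DO = (20.0×8.47 + 2.53×0.538)/(20.0+2.53) = 170.8/22.53 = 7.579 mg/L.
Mixed L₀ = (20.0×3.13 + 2.53×74.1)/(22.53) = 250.1/22.53 = 11.10 mg/L.
Initial deficit D₀ = C_s − DO₀ = 8.75 − 7.579 = 1.171 mg/L.
t_c = (1/0.3220) ln[(0.635/0.313)(1 − 1.171×0.3220/(0.313×11.10))] = 3.106 × ln(1.809) = 1.840 d.
D_c = (0.313/0.635) × 11.10 × e^(−0.313×1.840) = 0.4929 × 11.10 × 0.5621 = 3.076 mg/L.
Minimum DO = 8.75 − 3.076 = 5.674 mg/L.

t_c ≈ 1.84 d; minimum DO ≈ 5.67 mg/L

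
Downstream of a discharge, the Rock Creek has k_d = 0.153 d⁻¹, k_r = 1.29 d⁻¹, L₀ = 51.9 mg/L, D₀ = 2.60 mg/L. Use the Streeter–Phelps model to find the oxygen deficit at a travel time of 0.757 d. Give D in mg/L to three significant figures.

D ≈ 4.57 mg/L

k_d L₀/(k_r−k_d) = 0.153×51.9/(1.29−0.153) = 7.941/1.137 = 6.984 mg/L.
e^(−k_d t) = e^(−0.153×0.7570) = 0.8906; e^(−k_r t) = e^(−1.29×0.7570) = 0.3766.
D = 6.984 × (0.8906 − 0.3766) + 2.60 × 0.3766 = 3.590 + 0.9792 = 4.569 mg/L.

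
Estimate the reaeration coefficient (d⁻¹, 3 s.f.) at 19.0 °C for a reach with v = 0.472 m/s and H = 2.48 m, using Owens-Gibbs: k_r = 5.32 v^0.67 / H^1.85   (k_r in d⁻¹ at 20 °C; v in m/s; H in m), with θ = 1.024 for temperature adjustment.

k_r ≈ 0.585 d⁻¹

k_r(20) = 5.32 × 0.472^0.67 / 2.48^1.85 = 5.32 × 0.6047 / 5.367 = 0.5994 d⁻¹.
k_r(19.0) = 0.5994 × 1.024^(19.0−20) = 0.5994 × 0.9766 = 0.5854 d⁻¹.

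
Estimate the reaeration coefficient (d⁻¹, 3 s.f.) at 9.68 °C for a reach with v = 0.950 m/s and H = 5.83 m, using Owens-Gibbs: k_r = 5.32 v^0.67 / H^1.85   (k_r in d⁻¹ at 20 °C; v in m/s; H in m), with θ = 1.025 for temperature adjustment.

k_r ≈ 0.153 d⁻¹

k_r(20) = 5.32 × 0.950^0.67 / 5.83^1.85 = 5.32 × 0.9662 / 26.09 = 0.1970 d⁻¹.
k_r(9.68) = 0.1970 × 1.025^(9.68−20) = 0.1970 × 0.7750 = 0.1527 d⁻¹.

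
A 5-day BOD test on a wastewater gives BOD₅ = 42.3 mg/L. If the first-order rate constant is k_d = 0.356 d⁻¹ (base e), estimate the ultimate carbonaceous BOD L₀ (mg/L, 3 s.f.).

BOD₅ = L₀(1 − e^(−5k_d)) ⇒ L₀ = BOD₅ / (1 − e^(−5×0.356))
= 42.3 / (1 − 0.1686) = 42.3 / 0.8314 = 50.88 mg/L.

L₀ ≈ 50.9 mg/L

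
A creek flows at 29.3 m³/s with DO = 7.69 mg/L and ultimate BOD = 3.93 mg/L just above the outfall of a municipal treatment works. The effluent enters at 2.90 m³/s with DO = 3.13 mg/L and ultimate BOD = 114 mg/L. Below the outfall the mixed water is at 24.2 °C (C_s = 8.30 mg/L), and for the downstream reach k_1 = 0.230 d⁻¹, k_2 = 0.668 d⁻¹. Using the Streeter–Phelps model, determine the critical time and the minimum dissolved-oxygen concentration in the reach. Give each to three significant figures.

Mixed DO = (29.3×7.69 + 2.90×3.13)/(29.3+2.90) = 234.4/32.20 = 7.279 mg/L.
Mixed L₀ = (29.3×3.93 + 2.90×114)/(32.20) = 445.7/32.20 = 13.84 mg/L.
Initial deficit D₀ = C_s − DO₀ = 8.30 − 7.279 = 1.021 mg/L.
t_c = (1/0.4380) ln[(0.668/0.230)(1 − 1.021×0.4380/(0.230×13.84))] = 2.283 × ln(2.497) = 2.089 d.
D_c = (0.230/0.668) × 13.84 × e^(−0.230×2.089) = 0.3443 × 13.84 × 0.6185 = 2.948 mg/L.
Minimum DO = 8.30 − 2.948 = 5.352 mg/L.

t_c ≈ 2.09 d; minimum DO ≈ 5.35 mg/L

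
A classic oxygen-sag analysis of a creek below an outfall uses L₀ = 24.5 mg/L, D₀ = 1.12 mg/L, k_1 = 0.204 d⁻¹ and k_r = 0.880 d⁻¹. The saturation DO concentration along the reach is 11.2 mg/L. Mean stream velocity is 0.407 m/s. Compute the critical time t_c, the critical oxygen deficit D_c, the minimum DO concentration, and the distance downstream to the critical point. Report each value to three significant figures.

t_c ≈ 1.92 d; D_c ≈ 3.84 mg/L; min DO ≈ 7.36 mg/L; x_c ≈ 67.5 km

With k_r/k_1 = 4.314 and 1 − D₀(k_r−k_1)/(k_1 L₀) = 0.8485,
t_c = ln(4.314 × 0.8485) / (0.880 − 0.204) = ln(3.660) / 0.6760 = 1.298/0.6760 = 1.919 d.
D_c = (k_1/k_r) L₀ e^(−k_1 t_c) = (0.204/0.880) × 24.5 × e^(−0.204×1.919) = 0.2318 × 24.5 × 0.6760 = 3.839 mg/L.
Minimum DO = C_s − D_c = 11.2 − 3.839 = 7.361 mg/L.
x_c = v t_c = 0.407 m/s × 1.919 d × 86400 s/d = 67500 m ≈ 67.5 km.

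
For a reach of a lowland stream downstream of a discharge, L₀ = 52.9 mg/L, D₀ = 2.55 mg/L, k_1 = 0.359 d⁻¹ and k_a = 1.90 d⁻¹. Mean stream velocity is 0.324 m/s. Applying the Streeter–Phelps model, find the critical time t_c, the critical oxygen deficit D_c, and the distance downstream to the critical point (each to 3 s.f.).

t_c ≈ 0.931 d; D_c ≈ 7.16 mg/L; x_c ≈ 26.1 km

With k_a/k_1 = 5.292 and 1 − D₀(k_a−k_1)/(k_1 L₀) = 0.7931,
t_c = ln(5.292 × 0.7931) / (1.90 − 0.359) = ln(4.197) / 1.541 = 1.434/1.541 = 0.9309 d.
L(t_c) = L₀ e^(−k_1 t_c) = 52.9 × 0.7159 = 37.87 mg/L, and at the critical point k_a D_c = k_1 L, so D_c = (0.359/1.90) × 37.87 = 7.156 mg/L.
x_c = v t_c = 0.324 m/s × 0.9309 d × 86400 s/d = 26060 m ≈ 26.1 km.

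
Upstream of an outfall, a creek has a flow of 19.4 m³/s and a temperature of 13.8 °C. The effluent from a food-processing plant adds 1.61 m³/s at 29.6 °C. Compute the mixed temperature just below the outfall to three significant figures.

15.0 °C

Flow-weighted mixing: C = (Q_r C_r + Q_w C_w)/(Q_r + Q_w)
= (19.4×13.8 + 1.61×29.6)/(19.4 + 1.61) = 315.4/21.01 = 15.01 °C.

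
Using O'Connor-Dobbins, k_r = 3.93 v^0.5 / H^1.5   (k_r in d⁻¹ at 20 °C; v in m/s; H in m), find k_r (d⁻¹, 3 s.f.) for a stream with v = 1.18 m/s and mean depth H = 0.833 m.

k_r = 3.93 × 1.18^0.5 / 0.833^1.5 = 3.93 × 1.086 / 0.7603 = 5.615 d⁻¹.

k_r ≈ 5.62 d⁻¹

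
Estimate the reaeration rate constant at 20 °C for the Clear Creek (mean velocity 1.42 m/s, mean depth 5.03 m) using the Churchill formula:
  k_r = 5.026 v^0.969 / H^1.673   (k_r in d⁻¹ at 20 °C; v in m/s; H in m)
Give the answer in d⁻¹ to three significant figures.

k_r = 5.026 × 1.42^0.969 / 5.03^1.673 = 5.026 × 1.405 / 14.92 = 0.4732 d⁻¹.

k_r ≈ 0.473 d⁻¹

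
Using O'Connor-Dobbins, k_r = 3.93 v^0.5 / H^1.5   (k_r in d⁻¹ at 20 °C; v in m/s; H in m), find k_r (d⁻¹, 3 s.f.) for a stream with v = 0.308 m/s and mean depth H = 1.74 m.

k_r ≈ 0.950 d⁻¹

k_r = 3.93 × 0.308^0.5 / 1.74^1.5 = 3.93 × 0.5550 / 2.295 = 0.9503 d⁻¹.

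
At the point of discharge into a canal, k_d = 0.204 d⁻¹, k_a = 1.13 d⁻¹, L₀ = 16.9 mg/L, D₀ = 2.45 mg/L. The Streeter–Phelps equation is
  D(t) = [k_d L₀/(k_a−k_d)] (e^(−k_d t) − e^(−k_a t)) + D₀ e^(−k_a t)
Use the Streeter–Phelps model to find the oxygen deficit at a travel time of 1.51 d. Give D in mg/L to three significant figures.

k_d L₀/(k_a−k_d) = 0.204×16.9/(1.13−0.204) = 3.448/0.9260 = 3.723 mg/L.
e^(−k_d t) = e^(−0.204×1.510) = 0.7349; e^(−k_a t) = e^(−1.13×1.510) = 0.1815.
D = 3.723 × (0.7349 − 0.1815) + 2.45 × 0.1815 = 2.060 + 0.4448 = 2.505 mg/L.

D ≈ 2.50 mg/L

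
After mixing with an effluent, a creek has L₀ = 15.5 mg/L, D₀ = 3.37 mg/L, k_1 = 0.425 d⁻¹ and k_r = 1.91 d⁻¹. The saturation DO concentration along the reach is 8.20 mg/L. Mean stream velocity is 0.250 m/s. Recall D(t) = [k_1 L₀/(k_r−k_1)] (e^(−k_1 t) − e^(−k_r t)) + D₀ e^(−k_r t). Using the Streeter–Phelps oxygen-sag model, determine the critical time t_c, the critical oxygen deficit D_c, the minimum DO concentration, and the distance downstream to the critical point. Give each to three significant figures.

With k_r/k_1 = 4.494 and 1 − D₀(k_r−k_1)/(k_1 L₀) = 0.2403,
t_c = ln(4.494 × 0.2403) / (1.91 − 0.425) = ln(1.080) / 1.485 = 0.07695/1.485 = 0.05182 d.
D_c = (k_1/k_r) L₀ e^(−k_1 t_c) = (0.425/1.91) × 15.5 × e^(−0.425×0.05182) = 0.2225 × 15.5 × 0.9782 = 3.374 mg/L.
Minimum DO = C_s − D_c = 8.20 − 3.374 = 4.826 mg/L.
x_c = v t_c = 0.250 m/s × 0.05182 d × 86400 s/d = 1119 m ≈ 1.12 km.

t_c ≈ 0.0518 d; D_c ≈ 3.37 mg/L; min DO ≈ 4.83 mg/L; x_c ≈ 1.12 km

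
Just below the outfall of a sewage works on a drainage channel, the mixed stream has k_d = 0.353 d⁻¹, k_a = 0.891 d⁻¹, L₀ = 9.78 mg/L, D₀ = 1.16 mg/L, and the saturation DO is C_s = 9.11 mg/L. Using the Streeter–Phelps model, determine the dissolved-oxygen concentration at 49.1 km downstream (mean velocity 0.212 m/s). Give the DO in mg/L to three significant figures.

Travel time t = x/v = 49.1 km / (0.212 m/s) = 49100 m / 0.212 m/s = 231600 s = 2.681 d.
k_d L₀/(k_a−k_d) = 0.353×9.78/(0.891−0.353) = 3.452/0.5380 = 6.417 mg/L.
e^(−k_d t) = e^(−0.353×2.681) = 0.3882; e^(−k_a t) = e^(−0.891×2.681) = 0.09178.
D = 6.417 × (0.3882 − 0.09178) + 1.16 × 0.09178 = 1.902 + 0.1065 = 2.009 mg/L.
DO = C_s − D = 9.11 − 2.009 = 7.101 mg/L.

DO ≈ 7.10 mg/L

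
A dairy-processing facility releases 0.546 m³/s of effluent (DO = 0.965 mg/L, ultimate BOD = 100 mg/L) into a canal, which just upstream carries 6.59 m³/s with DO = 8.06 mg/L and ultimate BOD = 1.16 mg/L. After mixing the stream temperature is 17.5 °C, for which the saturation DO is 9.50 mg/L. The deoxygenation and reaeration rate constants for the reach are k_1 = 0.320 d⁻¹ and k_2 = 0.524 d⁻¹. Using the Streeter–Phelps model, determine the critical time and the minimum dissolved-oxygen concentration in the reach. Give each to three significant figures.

t_c ≈ 1.65 d; minimum DO ≈ 6.36 mg/L

Mixed DO = (6.59×8.06 + 0.546×0.965)/(6.59+0.546) = 53.64/7.136 = 7.517 mg/L.
Mixed L₀ = (6.59×1.16 + 0.546×100)/(7.136) = 62.24/7.136 = 8.723 mg/L.
Initial deficit D₀ = C_s − DO₀ = 9.50 − 7.517 = 1.983 mg/L.
t_c = (1/0.2040) ln[(0.524/0.320)(1 − 1.983×0.2040/(0.320×8.723))] = 4.902 × ln(1.400) = 1.650 d.
D_c = (0.320/0.524) × 8.723 × e^(−0.320×1.650) = 0.6107 × 8.723 × 0.5898 = 3.142 mg/L.
Minimum DO = 9.50 − 3.142 = 6.358 mg/L.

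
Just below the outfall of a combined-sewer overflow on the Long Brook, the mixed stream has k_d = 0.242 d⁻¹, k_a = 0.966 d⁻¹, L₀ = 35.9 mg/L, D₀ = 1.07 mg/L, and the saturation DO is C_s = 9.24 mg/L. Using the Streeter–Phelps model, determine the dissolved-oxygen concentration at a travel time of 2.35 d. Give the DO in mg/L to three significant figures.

k_d L₀/(k_a−k_d) = 0.242×35.9/(0.966−0.242) = 8.688/0.7240 = 12.00 mg/L.
e^(−k_d t) = e^(−0.242×2.350) = 0.5663; e^(−k_a t) = e^(−0.966×2.350) = 0.1033.
D = 12.00 × (0.5663 − 0.1033) + 1.07 × 0.1033 = 5.555 + 0.1105 = 5.666 mg/L.
DO = C_s − D = 9.24 − 5.666 = 3.574 mg/L.

DO ≈ 3.57 mg/L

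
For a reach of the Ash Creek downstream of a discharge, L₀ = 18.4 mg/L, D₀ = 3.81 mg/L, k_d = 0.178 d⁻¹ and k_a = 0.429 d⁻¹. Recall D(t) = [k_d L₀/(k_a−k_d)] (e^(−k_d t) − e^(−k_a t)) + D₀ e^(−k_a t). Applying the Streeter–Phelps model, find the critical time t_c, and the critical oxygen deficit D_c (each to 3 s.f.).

With k_a/k_d = 2.410 and 1 − D₀(k_a−k_d)/(k_d L₀) = 0.7080,
t_c = ln(2.410 × 0.7080) / (0.429 − 0.178) = ln(1.706) / 0.2510 = 0.5344/0.2510 = 2.129 d.
L(t_c) = L₀ e^(−k_d t_c) = 18.4 × 0.6846 = 12.60 mg/L, and at the critical point k_a D_c = k_d L, so D_c = (0.178/0.429) × 12.60 = 5.226 mg/L.

t_c ≈ 2.13 d; D_c ≈ 5.23 mg/L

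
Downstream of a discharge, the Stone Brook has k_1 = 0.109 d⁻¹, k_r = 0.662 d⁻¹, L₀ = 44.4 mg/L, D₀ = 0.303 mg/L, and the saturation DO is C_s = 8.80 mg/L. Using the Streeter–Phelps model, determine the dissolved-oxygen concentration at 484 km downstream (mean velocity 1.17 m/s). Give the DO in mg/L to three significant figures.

Travel time t = x/v = 484 km / (1.17 m/s) = 484000 m / 1.17 m/s = 413700 s = 4.788 d.
k_1 L₀/(k_r−k_1) = 0.109×44.4/(0.662−0.109) = 4.840/0.5530 = 8.752 mg/L.
e^(−k_1 t) = e^(−0.109×4.788) = 0.5934; e^(−k_r t) = e^(−0.662×4.788) = 0.04202.
D = 8.752 × (0.5934 − 0.04202) + 0.303 × 0.04202 = 4.825 + 0.01273 = 4.838 mg/L.
DO = C_s − D = 8.80 − 4.838 = 3.962 mg/L.

DO ≈ 3.96 mg/L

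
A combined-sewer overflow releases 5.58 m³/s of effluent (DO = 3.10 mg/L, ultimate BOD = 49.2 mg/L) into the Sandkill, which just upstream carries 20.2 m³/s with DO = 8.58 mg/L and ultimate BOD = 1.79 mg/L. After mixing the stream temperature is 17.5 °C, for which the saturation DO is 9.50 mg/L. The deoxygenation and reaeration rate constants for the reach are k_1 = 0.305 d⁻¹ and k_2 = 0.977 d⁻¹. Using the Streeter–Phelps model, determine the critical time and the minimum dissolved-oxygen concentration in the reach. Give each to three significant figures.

t_c ≈ 1.01 d; minimum DO ≈ 6.73 mg/L

Mixed DO = (20.2×8.58 + 5.58×3.10)/(20.2+5.58) = 190.6/25.78 = 7.394 mg/L.
Mixed L₀ = (20.2×1.79 + 5.58×49.2)/(25.78) = 310.7/25.78 = 12.05 mg/L.
Initial deficit D₀ = C_s − DO₀ = 9.50 − 7.394 = 2.106 mg/L.
t_c = (1/0.6720) ln[(0.977/0.305)(1 − 2.106×0.6720/(0.305×12.05))] = 1.488 × ln(1.970) = 1.009 d.
D_c = (0.305/0.977) × 12.05 × e^(−0.305×1.009) = 0.3122 × 12.05 × 0.7351 = 2.766 mg/L.
Minimum DO = 9.50 − 2.766 = 6.734 mg/L.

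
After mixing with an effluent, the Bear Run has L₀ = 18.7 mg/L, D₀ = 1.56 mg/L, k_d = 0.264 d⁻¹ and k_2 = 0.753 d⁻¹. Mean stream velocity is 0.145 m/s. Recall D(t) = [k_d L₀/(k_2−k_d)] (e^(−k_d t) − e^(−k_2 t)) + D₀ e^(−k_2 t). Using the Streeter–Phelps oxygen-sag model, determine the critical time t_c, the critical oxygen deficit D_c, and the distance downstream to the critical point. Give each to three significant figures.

t_c ≈ 1.80 d; D_c ≈ 4.08 mg/L; x_c ≈ 22.6 km

At the critical point dD/dt = 0, so k_d L₀ e^(−k_d t) = k_2 D. Substituting D(t) from the Streeter–Phelps equation and solving for t gives
t_c = ln[(k_2/k_d)(1 − D₀(k_2−k_d)/(k_d L₀))] / (k_2−k_d).
Here k_2−k_d = 0.4890 d⁻¹ and 1 − D₀(k_2−k_d)/(k_d L₀) = 1 − 1.56×0.4890/(0.264×18.7) = 0.8455, so
t_c = ln(2.852 × 0.8455) / 0.4890 = 0.8803 / 0.4890 = 1.800 d.
L(t_c) = L₀ e^(−k_d t_c) = 18.7 × 0.6217 = 11.63 mg/L, and at the critical point k_2 D_c = k_d L, so D_c = (0.264/0.753) × 11.63 = 4.076 mg/L.
x_c = v t_c = 0.145 m/s × 1.800 d × 86400 s/d = 22550 m ≈ 22.6 km.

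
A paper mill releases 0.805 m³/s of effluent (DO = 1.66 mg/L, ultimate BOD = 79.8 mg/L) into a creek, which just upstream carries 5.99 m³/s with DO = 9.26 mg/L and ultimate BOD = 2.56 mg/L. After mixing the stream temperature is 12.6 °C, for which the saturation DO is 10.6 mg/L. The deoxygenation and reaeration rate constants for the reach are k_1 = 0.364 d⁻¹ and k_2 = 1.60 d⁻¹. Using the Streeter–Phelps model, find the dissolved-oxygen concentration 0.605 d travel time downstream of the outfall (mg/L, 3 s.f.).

DO ≈ 8.29 mg/L

Mixed DO = (5.99×9.26 + 0.805×1.66)/(5.99+0.805) = 56.80/6.795 = 8.360 mg/L.
Mixed L₀ = (5.99×2.56 + 0.805×79.8)/(6.795) = 79.57/6.795 = 11.71 mg/L.
Initial deficit D₀ = C_s − DO₀ = 10.6 − 8.360 = 2.240 mg/L.
D(0.605) = [0.364×11.71/(1.60−0.364)](e^(−0.364×0.605) − e^(−1.60×0.605)) + 2.240 e^(−1.60×0.605)
= 3.449 × (0.8023 − 0.3798) + 2.240 × 0.3798 = 2.308 mg/L.
DO = 10.6 − 2.308 = 8.292 mg/L.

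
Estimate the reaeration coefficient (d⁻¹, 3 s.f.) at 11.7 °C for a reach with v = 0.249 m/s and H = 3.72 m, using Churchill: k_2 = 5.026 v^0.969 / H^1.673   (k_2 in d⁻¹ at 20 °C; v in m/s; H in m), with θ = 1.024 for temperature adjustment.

k_2(20) = 5.026 × 0.249^0.969 / 3.72^1.673 = 5.026 × 0.2600 / 9.006 = 0.1451 d⁻¹.
k_2(11.7) = 0.1451 × 1.024^(11.7−20) = 0.1451 × 0.8213 = 0.1192 d⁻¹.

k_2 ≈ 0.119 d⁻¹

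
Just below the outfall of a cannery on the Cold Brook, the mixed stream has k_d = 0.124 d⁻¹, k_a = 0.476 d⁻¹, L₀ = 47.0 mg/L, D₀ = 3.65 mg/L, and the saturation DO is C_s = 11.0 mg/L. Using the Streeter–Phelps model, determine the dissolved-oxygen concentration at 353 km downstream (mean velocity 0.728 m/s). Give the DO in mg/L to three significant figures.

Travel time t = x/v = 353 km / (0.728 m/s) = 353000 m / 0.728 m/s = 484900 s = 5.612 d.
k_d L₀/(k_a−k_d) = 0.124×47.0/(0.476−0.124) = 5.828/0.3520 = 16.56 mg/L.
e^(−k_d t) = e^(−0.124×5.612) = 0.4986; e^(−k_a t) = e^(−0.476×5.612) = 0.06916.
D = 16.56 × (0.4986 − 0.06916) + 3.65 × 0.06916 = 7.111 + 0.2524 = 7.363 mg/L.
DO = C_s − D = 11.0 − 7.363 = 3.637 mg/L.

DO ≈ 3.64 mg/L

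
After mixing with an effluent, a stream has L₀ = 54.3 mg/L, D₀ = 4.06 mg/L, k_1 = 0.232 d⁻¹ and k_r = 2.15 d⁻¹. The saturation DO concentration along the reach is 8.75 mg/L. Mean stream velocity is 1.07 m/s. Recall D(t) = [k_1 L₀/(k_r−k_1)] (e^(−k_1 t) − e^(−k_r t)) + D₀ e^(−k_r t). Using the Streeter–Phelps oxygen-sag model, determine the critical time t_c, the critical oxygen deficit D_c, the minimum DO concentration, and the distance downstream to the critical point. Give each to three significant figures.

t_c ≈ 0.659 d; D_c ≈ 5.03 mg/L; min DO ≈ 3.72 mg/L; x_c ≈ 60.9 km

With k_r/k_1 = 9.267 and 1 − D₀(k_r−k_1)/(k_1 L₀) = 0.3819,
t_c = ln(9.267 × 0.3819) / (2.15 − 0.232) = ln(3.539) / 1.918 = 1.264/1.918 = 0.6589 d.
D_c = (k_1/k_r) L₀ e^(−k_1 t_c) = (0.232/2.15) × 54.3 × e^(−0.232×0.6589) = 0.1079 × 54.3 × 0.8582 = 5.029 mg/L.
Minimum DO = C_s − D_c = 8.75 − 5.029 = 3.721 mg/L.
x_c = v t_c = 1.07 m/s × 0.6589 d × 86400 s/d = 60910 m ≈ 60.9 km.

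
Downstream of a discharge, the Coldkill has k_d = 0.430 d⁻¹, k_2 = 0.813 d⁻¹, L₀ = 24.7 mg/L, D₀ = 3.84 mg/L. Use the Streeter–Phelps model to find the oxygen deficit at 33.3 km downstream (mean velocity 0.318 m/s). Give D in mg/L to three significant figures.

Travel time t = x/v = 33.3 km / (0.318 m/s) = 33300 m / 0.318 m/s = 104700 s = 1.212 d.
k_d L₀/(k_2−k_d) = 0.430×24.7/(0.813−0.430) = 10.62/0.3830 = 27.73 mg/L.
e^(−k_d t) = e^(−0.430×1.212) = 0.5938; e^(−k_2 t) = e^(−0.813×1.212) = 0.3733.
D = 27.73 × (0.5938 − 0.3733) + 3.84 × 0.3733 = 6.115 + 1.433 = 7.549 mg/L.

D ≈ 7.55 mg/L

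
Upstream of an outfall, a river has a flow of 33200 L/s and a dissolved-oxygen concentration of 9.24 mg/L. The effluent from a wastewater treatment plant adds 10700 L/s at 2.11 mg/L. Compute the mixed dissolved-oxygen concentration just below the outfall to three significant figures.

Flow-weighted mixing: C = (Q_r C_r + Q_w C_w)/(Q_r + Q_w)
= (33200×9.24 + 10700×2.11)/(33200 + 10700) = 329300/43900 = 7.502 mg/L.

7.50 mg/L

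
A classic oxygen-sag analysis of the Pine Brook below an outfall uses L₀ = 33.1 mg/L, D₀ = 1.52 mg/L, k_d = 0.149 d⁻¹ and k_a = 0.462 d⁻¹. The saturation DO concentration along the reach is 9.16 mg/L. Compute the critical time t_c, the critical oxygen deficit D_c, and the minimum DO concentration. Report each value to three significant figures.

t_c ≈ 3.29 d; D_c ≈ 6.54 mg/L; min DO ≈ 2.62 mg/L

t_c = [1/(k_a−k_d)] ln[(k_a/k_d)(1 − D₀(k_a−k_d)/(k_d L₀))]
= [1/(0.462−0.149)] ln[(0.462/0.149)(1 − 1.52×0.3130/(0.149×33.1))]
= (1/0.3130) ln[3.101 × 0.9035] = 3.195 × ln(2.802) = 3.195 × 1.030 = 3.291 d.
D_c = (k_d/k_a) L₀ e^(−k_d t_c) = (0.149/0.462) × 33.1 × e^(−0.149×3.291) = 0.3225 × 33.1 × 0.6124 = 6.537 mg/L.
Minimum DO = C_s − D_c = 9.16 − 6.537 = 2.623 mg/L.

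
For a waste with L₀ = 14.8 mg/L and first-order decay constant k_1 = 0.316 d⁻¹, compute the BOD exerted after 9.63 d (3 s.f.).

y_t = L₀(1 − e^(−k_1 t)) = 14.8 × (1 − e^(−0.316×9.63))
= 14.8 × (1 − 0.04769) = 14.8 × 0.9523 = 14.09 mg/L.

y ≈ 14.1 mg/L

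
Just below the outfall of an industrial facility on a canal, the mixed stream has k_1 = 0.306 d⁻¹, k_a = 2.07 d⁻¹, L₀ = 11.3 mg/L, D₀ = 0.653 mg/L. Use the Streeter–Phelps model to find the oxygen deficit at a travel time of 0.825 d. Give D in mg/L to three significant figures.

D ≈ 1.29 mg/L

k_1 L₀/(k_a−k_1) = 0.306×11.3/(2.07−0.306) = 3.458/1.764 = 1.960 mg/L.
e^(−k_1 t) = e^(−0.306×0.8250) = 0.7769; e^(−k_a t) = e^(−2.07×0.8250) = 0.1813.
D = 1.960 × (0.7769 − 0.1813) + 0.653 × 0.1813 = 1.168 + 0.1184 = 1.286 mg/L.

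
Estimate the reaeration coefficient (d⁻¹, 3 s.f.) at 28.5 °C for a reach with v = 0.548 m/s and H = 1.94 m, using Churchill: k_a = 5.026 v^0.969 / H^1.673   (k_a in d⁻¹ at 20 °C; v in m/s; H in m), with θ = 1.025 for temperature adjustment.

k_a(20) = 5.026 × 0.548^0.969 / 1.94^1.673 = 5.026 × 0.5583 / 3.030 = 0.9260 d⁻¹.
k_a(28.5) = 0.9260 × 1.025^(28.5−20) = 0.9260 × 1.234 = 1.142 d⁻¹.

k_a ≈ 1.14 d⁻¹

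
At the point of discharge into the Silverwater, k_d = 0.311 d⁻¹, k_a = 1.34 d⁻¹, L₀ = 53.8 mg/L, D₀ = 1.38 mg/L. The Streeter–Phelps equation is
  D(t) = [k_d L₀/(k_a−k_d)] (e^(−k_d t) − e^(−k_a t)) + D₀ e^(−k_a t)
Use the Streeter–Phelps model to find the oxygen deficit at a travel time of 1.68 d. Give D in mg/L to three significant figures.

D ≈ 8.08 mg/L

k_d L₀/(k_a−k_d) = 0.311×53.8/(1.34−0.311) = 16.73/1.029 = 16.26 mg/L.
e^(−k_d t) = e^(−0.311×1.680) = 0.5930; e^(−k_a t) = e^(−1.34×1.680) = 0.1053.
D = 16.26 × (0.5930 − 0.1053) + 1.38 × 0.1053 = 7.931 + 0.1453 = 8.077 mg/L.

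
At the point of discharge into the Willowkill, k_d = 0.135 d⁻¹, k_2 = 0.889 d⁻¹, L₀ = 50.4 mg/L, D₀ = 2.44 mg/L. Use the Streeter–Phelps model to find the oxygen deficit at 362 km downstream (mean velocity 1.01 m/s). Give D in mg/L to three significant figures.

D ≈ 4.99 mg/L

Travel time t = x/v = 362 km / (1.01 m/s) = 362000 m / 1.01 m/s = 358400 s = 4.148 d.
k_d L₀/(k_2−k_d) = 0.135×50.4/(0.889−0.135) = 6.804/0.7540 = 9.024 mg/L.
e^(−k_d t) = e^(−0.135×4.148) = 0.5712; e^(−k_2 t) = e^(−0.889×4.148) = 0.02503.
D = 9.024 × (0.5712 − 0.02503) + 2.44 × 0.02503 = 4.929 + 0.06106 = 4.990 mg/L.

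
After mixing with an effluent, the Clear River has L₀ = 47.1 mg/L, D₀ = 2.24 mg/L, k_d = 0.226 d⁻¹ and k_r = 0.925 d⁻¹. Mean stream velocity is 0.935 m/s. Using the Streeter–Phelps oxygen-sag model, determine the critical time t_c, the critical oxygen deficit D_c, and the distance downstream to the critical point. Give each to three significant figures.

t_c ≈ 1.79 d; D_c ≈ 7.68 mg/L; x_c ≈ 144 km

At the critical point dD/dt = 0, so k_d L₀ e^(−k_d t) = k_r D. Substituting D(t) from the Streeter–Phelps equation and solving for t gives
t_c = ln[(k_r/k_d)(1 − D₀(k_r−k_d)/(k_d L₀))] / (k_r−k_d).
Here k_r−k_d = 0.6990 d⁻¹ and 1 − D₀(k_r−k_d)/(k_d L₀) = 1 − 2.24×0.6990/(0.226×47.1) = 0.8529, so
t_c = ln(4.093 × 0.8529) / 0.6990 = 1.250 / 0.6990 = 1.788 d.
L(t_c) = L₀ e^(−k_d t_c) = 47.1 × 0.6675 = 31.44 mg/L, and at the critical point k_r D_c = k_d L, so D_c = (0.226/0.925) × 31.44 = 7.682 mg/L.
x_c = v t_c = 0.935 m/s × 1.788 d × 86400 s/d = 144500 m ≈ 144 km.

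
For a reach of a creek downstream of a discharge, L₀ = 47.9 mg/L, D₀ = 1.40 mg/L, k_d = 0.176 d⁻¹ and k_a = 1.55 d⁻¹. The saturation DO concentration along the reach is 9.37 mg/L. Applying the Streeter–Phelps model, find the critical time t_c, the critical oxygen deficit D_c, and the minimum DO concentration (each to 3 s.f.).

t_c ≈ 1.39 d; D_c ≈ 4.26 mg/L; min DO ≈ 5.11 mg/L

With k_a/k_d = 8.807 and 1 − D₀(k_a−k_d)/(k_d L₀) = 0.7718,
t_c = ln(8.807 × 0.7718) / (1.55 − 0.176) = ln(6.797) / 1.374 = 1.917/1.374 = 1.395 d.
D_c = (k_d/k_a) L₀ e^(−k_d t_c) = (0.176/1.55) × 47.9 × e^(−0.176×1.395) = 0.1135 × 47.9 × 0.7823 = 4.255 mg/L.
Minimum DO = C_s − D_c = 9.37 − 4.255 = 5.115 mg/L.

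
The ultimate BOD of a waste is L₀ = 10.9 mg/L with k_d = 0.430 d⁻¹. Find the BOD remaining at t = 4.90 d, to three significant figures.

L ≈ 1.33 mg/L

L_t = L₀ e^(−k_d t) = 10.9 × e^(−0.430×4.90) = 10.9 × 0.1216 = 1.325 mg/L.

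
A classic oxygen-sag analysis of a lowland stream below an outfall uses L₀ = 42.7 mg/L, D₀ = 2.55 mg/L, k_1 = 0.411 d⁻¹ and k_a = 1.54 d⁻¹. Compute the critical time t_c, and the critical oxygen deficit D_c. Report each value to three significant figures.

t_c ≈ 1.01 d; D_c ≈ 7.52 mg/L

With k_a/k_1 = 3.747 and 1 − D₀(k_a−k_1)/(k_1 L₀) = 0.8360,
t_c = ln(3.747 × 0.8360) / (1.54 − 0.411) = ln(3.132) / 1.129 = 1.142/1.129 = 1.011 d.
L(t_c) = L₀ e^(−k_1 t_c) = 42.7 × 0.6599 = 28.18 mg/L, and at the critical point k_a D_c = k_1 L, so D_c = (0.411/1.54) × 28.18 = 7.520 mg/L.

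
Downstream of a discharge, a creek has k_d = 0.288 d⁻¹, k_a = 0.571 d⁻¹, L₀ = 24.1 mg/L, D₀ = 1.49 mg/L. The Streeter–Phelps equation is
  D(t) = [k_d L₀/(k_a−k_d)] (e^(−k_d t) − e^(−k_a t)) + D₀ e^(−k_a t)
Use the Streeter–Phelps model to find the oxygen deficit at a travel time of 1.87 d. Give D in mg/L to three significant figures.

k_d L₀/(k_a−k_d) = 0.288×24.1/(0.571−0.288) = 6.941/0.2830 = 24.53 mg/L.
e^(−k_d t) = e^(−0.288×1.870) = 0.5836; e^(−k_a t) = e^(−0.571×1.870) = 0.3438.
D = 24.53 × (0.5836 − 0.3438) + 1.49 × 0.3438 = 5.882 + 0.5122 = 6.394 mg/L.

D ≈ 6.39 mg/L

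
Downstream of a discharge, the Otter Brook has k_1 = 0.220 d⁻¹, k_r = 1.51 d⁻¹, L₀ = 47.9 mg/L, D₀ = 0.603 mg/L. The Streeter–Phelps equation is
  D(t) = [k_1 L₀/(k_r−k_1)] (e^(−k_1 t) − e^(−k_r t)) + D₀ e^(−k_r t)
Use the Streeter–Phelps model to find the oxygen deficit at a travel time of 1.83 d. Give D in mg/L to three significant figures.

k_1 L₀/(k_r−k_1) = 0.220×47.9/(1.51−0.220) = 10.54/1.290 = 8.169 mg/L.
e^(−k_1 t) = e^(−0.220×1.830) = 0.6686; e^(−k_r t) = e^(−1.51×1.830) = 0.06308.
D = 8.169 × (0.6686 − 0.06308) + 0.603 × 0.06308 = 4.946 + 0.03804 = 4.984 mg/L.

D ≈ 4.98 mg/L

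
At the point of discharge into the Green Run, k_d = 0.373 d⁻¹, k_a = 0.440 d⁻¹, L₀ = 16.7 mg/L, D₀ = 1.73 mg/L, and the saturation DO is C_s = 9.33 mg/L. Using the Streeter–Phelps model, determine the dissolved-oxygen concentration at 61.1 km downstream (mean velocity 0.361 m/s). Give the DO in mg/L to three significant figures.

Travel time t = x/v = 61.1 km / (0.361 m/s) = 61100 m / 0.361 m/s = 169300 s = 1.959 d.
k_d L₀/(k_a−k_d) = 0.373×16.7/(0.440−0.373) = 6.229/0.06700 = 92.97 mg/L.
e^(−k_d t) = e^(−0.373×1.959) = 0.4816; e^(−k_a t) = e^(−0.440×1.959) = 0.4223.
D = 92.97 × (0.4816 − 0.4223) + 1.73 × 0.4223 = 5.507 + 0.7307 = 6.238 mg/L.
DO = C_s − D = 9.33 − 6.238 = 3.092 mg/L.

DO ≈ 3.09 mg/L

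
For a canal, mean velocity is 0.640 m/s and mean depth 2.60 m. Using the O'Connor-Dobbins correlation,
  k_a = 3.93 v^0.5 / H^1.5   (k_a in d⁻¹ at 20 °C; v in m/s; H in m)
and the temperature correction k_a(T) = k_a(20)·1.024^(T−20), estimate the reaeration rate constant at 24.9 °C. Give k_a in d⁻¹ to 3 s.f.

k_a(20) = 3.93 × 0.640^0.5 / 2.60^1.5 = 3.93 × 0.8000 / 4.192 = 0.7499 d⁻¹.
k_a(24.9) = 0.7499 × 1.024^(24.9−20) = 0.7499 × 1.123 = 0.8423 d⁻¹.

k_a ≈ 0.842 d⁻¹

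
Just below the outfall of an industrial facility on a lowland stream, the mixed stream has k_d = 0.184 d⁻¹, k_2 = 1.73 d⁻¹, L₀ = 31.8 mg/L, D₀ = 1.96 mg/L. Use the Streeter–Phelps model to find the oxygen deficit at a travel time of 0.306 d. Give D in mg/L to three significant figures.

D ≈ 2.50 mg/L

k_d L₀/(k_2−k_d) = 0.184×31.8/(1.73−0.184) = 5.851/1.546 = 3.785 mg/L.
e^(−k_d t) = e^(−0.184×0.3060) = 0.9453; e^(−k_2 t) = e^(−1.73×0.3060) = 0.5890.
D = 3.785 × (0.9453 − 0.5890) + 1.96 × 0.5890 = 1.348 + 1.154 = 2.503 mg/L.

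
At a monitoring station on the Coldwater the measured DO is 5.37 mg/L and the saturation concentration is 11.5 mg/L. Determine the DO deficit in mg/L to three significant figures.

D = C_s − C = 11.5 − 5.37 = 6.13 mg/L.

D ≈ 6.13 mg/L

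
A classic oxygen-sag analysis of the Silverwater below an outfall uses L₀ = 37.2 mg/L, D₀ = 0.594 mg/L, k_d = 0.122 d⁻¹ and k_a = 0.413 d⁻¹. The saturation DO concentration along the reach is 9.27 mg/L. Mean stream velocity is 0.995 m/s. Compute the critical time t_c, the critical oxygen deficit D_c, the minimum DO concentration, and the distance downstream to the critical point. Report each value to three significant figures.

At the critical point dD/dt = 0, so k_d L₀ e^(−k_d t) = k_a D. Substituting D(t) from the Streeter–Phelps equation and solving for t gives
t_c = ln[(k_a/k_d)(1 − D₀(k_a−k_d)/(k_d L₀))] / (k_a−k_d).
Here k_a−k_d = 0.2910 d⁻¹ and 1 − D₀(k_a−k_d)/(k_d L₀) = 1 − 0.594×0.2910/(0.122×37.2) = 0.9619, so
t_c = ln(3.385 × 0.9619) / 0.2910 = 1.181 / 0.2910 = 4.057 d.
L(t_c) = L₀ e^(−k_d t_c) = 37.2 × 0.6096 = 22.68 mg/L, and at the critical point k_a D_c = k_d L, so D_c = (0.122/0.413) × 22.68 = 6.699 mg/L.
Minimum DO = C_s − D_c = 9.27 − 6.699 = 2.571 mg/L.
x_c = v t_c = 0.995 m/s × 4.057 d × 86400 s/d = 348800 m ≈ 349 km.

t_c ≈ 4.06 d; D_c ≈ 6.70 mg/L; min DO ≈ 2.57 mg/L; x_c ≈ 349 km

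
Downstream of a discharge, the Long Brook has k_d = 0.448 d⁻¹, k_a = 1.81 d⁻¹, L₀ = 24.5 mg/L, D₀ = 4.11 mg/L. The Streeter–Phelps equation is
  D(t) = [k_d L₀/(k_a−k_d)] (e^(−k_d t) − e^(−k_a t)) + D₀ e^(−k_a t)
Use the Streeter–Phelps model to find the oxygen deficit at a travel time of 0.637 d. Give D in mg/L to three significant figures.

k_d L₀/(k_a−k_d) = 0.448×24.5/(1.81−0.448) = 10.98/1.362 = 8.059 mg/L.
e^(−k_d t) = e^(−0.448×0.6370) = 0.7517; e^(−k_a t) = e^(−1.81×0.6370) = 0.3157.
D = 8.059 × (0.7517 − 0.3157) + 4.11 × 0.3157 = 3.514 + 1.298 = 4.811 mg/L.

D ≈ 4.81 mg/L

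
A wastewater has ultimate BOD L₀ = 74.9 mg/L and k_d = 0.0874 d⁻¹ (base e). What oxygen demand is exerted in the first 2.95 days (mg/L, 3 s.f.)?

y ≈ 17.0 mg/L

y_t = L₀(1 − e^(−k_d t)) = 74.9 × (1 − e^(−0.0874×2.95))
= 74.9 × (1 − 0.7727) = 74.9 × 0.2273 = 17.02 mg/L.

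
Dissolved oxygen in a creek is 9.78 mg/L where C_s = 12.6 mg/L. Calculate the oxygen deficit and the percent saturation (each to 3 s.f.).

D ≈ 2.82 mg/L; 77.6 % saturation

D = C_s − C = 12.6 − 9.78 = 2.82 mg/L.
% saturation = 9.78/12.6 × 100 = 77.6 %.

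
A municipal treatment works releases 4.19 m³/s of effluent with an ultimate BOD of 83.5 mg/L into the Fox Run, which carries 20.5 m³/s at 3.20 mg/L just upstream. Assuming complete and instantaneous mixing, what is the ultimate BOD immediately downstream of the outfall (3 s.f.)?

Flow-weighted mixing: C = (Q_r C_r + Q_w C_w)/(Q_r + Q_w)
= (20.5×3.20 + 4.19×83.5)/(20.5 + 4.19) = 415.5/24.69 = 16.83 mg/L.

16.8 mg/L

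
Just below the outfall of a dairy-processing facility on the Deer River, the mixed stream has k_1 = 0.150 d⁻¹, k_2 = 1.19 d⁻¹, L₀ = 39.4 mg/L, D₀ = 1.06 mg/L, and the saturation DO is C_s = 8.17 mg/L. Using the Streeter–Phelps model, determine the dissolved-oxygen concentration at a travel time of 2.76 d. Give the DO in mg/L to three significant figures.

DO ≈ 4.59 mg/L

k_1 L₀/(k_2−k_1) = 0.150×39.4/(1.19−0.150) = 5.910/1.040 = 5.683 mg/L.
e^(−k_1 t) = e^(−0.150×2.760) = 0.6610; e^(−k_2 t) = e^(−1.19×2.760) = 0.03746.
D = 5.683 × (0.6610 − 0.03746) + 1.06 × 0.03746 = 3.543 + 0.03971 = 3.583 mg/L.
DO = C_s − D = 8.17 − 3.583 = 4.587 mg/L.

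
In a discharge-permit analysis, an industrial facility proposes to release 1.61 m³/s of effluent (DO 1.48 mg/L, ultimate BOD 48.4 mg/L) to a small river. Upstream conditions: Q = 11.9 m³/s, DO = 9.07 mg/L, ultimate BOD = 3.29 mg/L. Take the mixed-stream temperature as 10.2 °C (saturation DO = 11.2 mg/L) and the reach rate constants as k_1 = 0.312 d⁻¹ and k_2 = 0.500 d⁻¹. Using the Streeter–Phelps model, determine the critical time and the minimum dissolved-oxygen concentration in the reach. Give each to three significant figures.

Mixed DO = (11.9×9.07 + 1.61×1.48)/(11.9+1.61) = 110.3/13.51 = 8.165 mg/L.
Mixed L₀ = (11.9×3.29 + 1.61×48.4)/(13.51) = 117.1/13.51 = 8.666 mg/L.
Initial deficit D₀ = C_s − DO₀ = 11.2 − 8.165 = 3.035 mg/L.
t_c = (1/0.1880) ln[(0.500/0.312)(1 − 3.035×0.1880/(0.312×8.666))] = 5.319 × ln(1.264) = 1.248 d.
D_c = (0.312/0.500) × 8.666 × e^(−0.312×1.248) = 0.6240 × 8.666 × 0.6775 = 3.663 mg/L.
Minimum DO = 11.2 − 3.663 = 7.537 mg/L.

t_c ≈ 1.25 d; minimum DO ≈ 7.54 mg/L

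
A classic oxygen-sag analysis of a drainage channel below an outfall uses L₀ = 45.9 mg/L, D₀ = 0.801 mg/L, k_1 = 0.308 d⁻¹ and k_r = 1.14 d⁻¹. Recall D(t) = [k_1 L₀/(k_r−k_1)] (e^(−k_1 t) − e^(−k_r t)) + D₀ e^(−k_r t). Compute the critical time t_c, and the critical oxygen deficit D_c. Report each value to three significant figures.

t_c ≈ 1.51 d; D_c ≈ 7.78 mg/L

At the critical point dD/dt = 0, so k_1 L₀ e^(−k_1 t) = k_r D. Substituting D(t) from the Streeter–Phelps equation and solving for t gives
t_c = ln[(k_r/k_1)(1 − D₀(k_r−k_1)/(k_1 L₀))] / (k_r−k_1).
Here k_r−k_1 = 0.8320 d⁻¹ and 1 − D₀(k_r−k_1)/(k_1 L₀) = 1 − 0.801×0.8320/(0.308×45.9) = 0.9529, so
t_c = ln(3.701 × 0.9529) / 0.8320 = 1.260 / 0.8320 = 1.515 d.
D_c = (k_1/k_r) L₀ e^(−k_1 t_c) = (0.308/1.14) × 45.9 × e^(−0.308×1.515) = 0.2702 × 45.9 × 0.6271 = 7.777 mg/L.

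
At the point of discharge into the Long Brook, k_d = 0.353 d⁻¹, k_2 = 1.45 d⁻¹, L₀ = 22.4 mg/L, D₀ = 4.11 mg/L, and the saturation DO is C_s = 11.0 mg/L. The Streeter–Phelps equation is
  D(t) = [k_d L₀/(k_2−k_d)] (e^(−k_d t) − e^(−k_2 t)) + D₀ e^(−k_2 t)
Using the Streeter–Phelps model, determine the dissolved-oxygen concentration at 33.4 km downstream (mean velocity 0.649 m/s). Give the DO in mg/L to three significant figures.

Travel time t = x/v = 33.4 km / (0.649 m/s) = 33400 m / 0.649 m/s = 51460 s = 0.5956 d.
k_d L₀/(k_2−k_d) = 0.353×22.4/(1.45−0.353) = 7.907/1.097 = 7.208 mg/L.
e^(−k_d t) = e^(−0.353×0.5956) = 0.8104; e^(−k_2 t) = e^(−1.45×0.5956) = 0.4216.
D = 7.208 × (0.8104 − 0.4216) + 4.11 × 0.4216 = 2.802 + 1.733 = 4.535 mg/L.
DO = C_s − D = 11.0 − 4.535 = 6.465 mg/L.

DO ≈ 6.46 mg/L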